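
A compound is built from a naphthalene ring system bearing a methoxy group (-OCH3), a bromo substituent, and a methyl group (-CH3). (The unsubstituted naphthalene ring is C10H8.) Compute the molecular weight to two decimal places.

251.12 g/mol

Atom tally by fragment:
  naphthalene ring system core → C:10 H:8
  (− 3 ring H displaced by substituents)
  + OCH3 → C:1 H:3 O:1
  + Br → Br:1
  + CH3 → C:1 H:3
Element totals:
  C: 12
  H: 11
  Br: 1
  O: 1
Molecular formula: C12H11BrO.
  M = 12(12.011) + 11(1.008) + 79.904 + 15.999
    = 144.132 + 11.088 + 79.904 + 15.999 = 251.123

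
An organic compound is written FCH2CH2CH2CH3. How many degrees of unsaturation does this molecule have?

0

Atom tally by fragment:
  FCH2 → C:1 H:2 F:1
  CH2 → C:1 H:2
  CH2 → C:1 H:2
  CH3 → C:1 H:3
Element totals:
  C: 4
  H: 9
  F: 1
Molecular formula: C4H9F.
DoU = (2C + 2 + N − H − X) / 2 = (2·4 + 2 + 0 − 9 − 1) / 2 = 0.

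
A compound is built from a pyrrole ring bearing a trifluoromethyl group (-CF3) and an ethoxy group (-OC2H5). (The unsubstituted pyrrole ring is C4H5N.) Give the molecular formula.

Atom tally by fragment:
  pyrrole ring core → C:4 H:5 N:1
  (− 2 ring H displaced by substituents)
  + CF3 → C:1 F:3
  + OC2H5 → C:2 H:5 O:1
Element totals:
  C: 7
  H: 8
  F: 3
  N: 1
  O: 1

C7H8F3NO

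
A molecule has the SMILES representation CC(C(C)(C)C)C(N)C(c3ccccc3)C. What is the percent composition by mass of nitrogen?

6.39%

Atom tally by fragment:
  CH3 → C:1 H:3
  CH(C(CH3)3) → C:5 H:10
  CH(NH2) → C:1 H:3 N:1
  CH(C6H5) → C:7 H:6
  CH3 → C:1 H:3
Element totals:
  C: 15
  H: 25
  N: 1
Molecular formula: C15H25N.
Molar mass = 219.372 g/mol.
Mass from N: 1 × 14.007 = 14.007 g/mol.
%N = 14.007 / 219.372 × 100 = 6.39%.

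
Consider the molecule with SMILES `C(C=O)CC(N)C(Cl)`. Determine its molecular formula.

Atom tally by fragment:
  OHCCH2 → C:2 H:3 O:1
  CH2 → C:1 H:2
  CH(NH2) → C:1 H:3 N:1
  CH2Cl → C:1 H:2 Cl:1
Element totals:
  C: 5
  H: 10
  Cl: 1
  N: 1
  O: 1

C5H10ClNO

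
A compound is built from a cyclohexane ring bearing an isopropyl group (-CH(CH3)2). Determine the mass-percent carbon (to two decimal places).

85.63%

Atom tally by fragment:
  cyclohexane ring core → C:6 H:12
  (− 1 ring H displaced by substituents)
  + CH(CH3)2 → C:3 H:7
Element totals:
  C: 9
  H: 18
Molecular formula: C9H18.
Molar mass = 126.243 g/mol.
Mass from C: 9 × 12.011 = 108.099 g/mol.
%C = 108.099 / 126.243 × 100 = 85.63%.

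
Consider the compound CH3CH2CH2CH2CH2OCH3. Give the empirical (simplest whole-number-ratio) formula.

C6H14O

Atom tally by fragment:
  CH3 → C:1 H:3
  CH2 → C:1 H:2
  CH2 → C:1 H:2
  CH2 → C:1 H:2
  CH2OCH3 → C:2 H:5 O:1
Element totals:
  C: 6
  H: 14
  O: 1
Molecular formula: C6H14O.
gcd of subscripts (6, 14, 1) = 1, so the empirical formula equals the molecular formula.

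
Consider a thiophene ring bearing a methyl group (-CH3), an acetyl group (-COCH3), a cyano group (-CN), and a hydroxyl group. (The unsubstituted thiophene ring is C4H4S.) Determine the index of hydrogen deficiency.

Atom tally by fragment:
  thiophene ring core → C:4 H:4 S:1
  (− 4 ring H displaced by substituents)
  + CH3 → C:1 H:3
  + COCH3 → C:2 H:3 O:1
  + CN → C:1 N:1
  + OH → O:1 H:1
Element totals:
  C: 8
  H: 7
  N: 1
  O: 2
  S: 1
Molecular formula: C8H7NO2S.
DoU = (2C + 2 + N − H − X) / 2 = (2·8 + 2 + 1 − 7 − 0) / 2 = 6.

6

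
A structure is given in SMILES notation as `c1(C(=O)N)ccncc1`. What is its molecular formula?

Atom tally by fragment:
  pyridine ring core → C:5 H:5 N:1
  (− 1 ring H displaced by substituents)
  + CONH2 → C:1 H:2 O:1 N:1
Element totals:
  C: 6
  H: 6
  N: 2
  O: 1

C6H6N2O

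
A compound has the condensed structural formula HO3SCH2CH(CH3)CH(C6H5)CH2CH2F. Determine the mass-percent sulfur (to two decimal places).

12.32%

Atom tally by fragment:
  HO3SCH2 → C:1 H:3 S:1 O:3
  CH(CH3) → C:2 H:4
  CH(C6H5) → C:7 H:6
  CH2 → C:1 H:2
  CH2F → C:1 H:2 F:1
Element totals:
  C: 12
  H: 17
  F: 1
  O: 3
  S: 1
Molecular formula: C12H17FO3S.
Molar mass = 260.323 g/mol.
Mass from S: 1 × 32.06 = 32.060 g/mol.
%S = 32.060 / 260.323 × 100 = 12.32%.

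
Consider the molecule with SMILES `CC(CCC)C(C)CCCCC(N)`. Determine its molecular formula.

Atom tally by fragment:
  CH3 → C:1 H:3
  CH(CH2CH2CH3) → C:4 H:8
  CH(CH3) → C:2 H:4
  CH2 → C:1 H:2
  CH2 → C:1 H:2
  CH2 → C:1 H:2
  CH2 → C:1 H:2
  CH2NH2 → C:1 H:4 N:1
Element totals:
  C: 12
  H: 27
  N: 1

C12H27N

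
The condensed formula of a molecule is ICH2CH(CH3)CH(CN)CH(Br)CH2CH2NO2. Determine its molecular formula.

C8H12BrIN2O2

Atom tally by fragment:
  ICH2 → C:1 H:2 I:1
  CH(CH3) → C:2 H:4
  CH(CN) → C:2 H:1 N:1
  CH(Br) → C:1 H:1 Br:1
  CH2 → C:1 H:2
  CH2NO2 → C:1 H:2 N:1 O:2
Element totals:
  C: 8
  H: 12
  Br: 1
  I: 1
  N: 2
  O: 2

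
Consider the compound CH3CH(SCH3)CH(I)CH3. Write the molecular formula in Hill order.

C5H11IS

Element totals:
  C: 5
  H: 11
  I: 1
  S: 1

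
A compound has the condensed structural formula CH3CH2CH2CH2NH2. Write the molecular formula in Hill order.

Element totals:
  C: 4
  H: 11
  N: 1

C4H11N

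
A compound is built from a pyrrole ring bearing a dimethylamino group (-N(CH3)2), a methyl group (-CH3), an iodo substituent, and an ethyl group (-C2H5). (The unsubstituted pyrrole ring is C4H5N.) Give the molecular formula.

Atom tally by fragment:
  pyrrole ring core → C:4 H:5 N:1
  (− 4 ring H displaced by substituents)
  + N(CH3)2 → N:1 C:2 H:6
  + CH3 → C:1 H:3
  + I → I:1
  + C2H5 → C:2 H:5
Element totals:
  C: 9
  H: 15
  I: 1
  N: 2

C9H15IN2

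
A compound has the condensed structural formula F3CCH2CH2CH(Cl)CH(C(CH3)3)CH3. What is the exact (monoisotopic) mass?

Element totals:
  C: 10
  H: 18
  Cl: 1
  F: 3
Molecular formula: C10H18ClF3.
  M = 10(12.0) + 18(1.007825) + 34.968853 + 3(18.998403)
    = 120.000000 + 18.140850 + 34.968853 + 56.995209 = 230.104912

230.1049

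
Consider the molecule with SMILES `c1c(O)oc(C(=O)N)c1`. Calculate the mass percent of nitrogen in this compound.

Atom tally by fragment:
  furan ring core → C:4 H:4 O:1
  (− 2 ring H displaced by substituents)
  + OH → O:1 H:1
  + CONH2 → C:1 H:2 O:1 N:1
Element totals:
  C: 5
  H: 5
  N: 1
  O: 3
Molecular formula: C5H5NO3.
Molar mass = 127.099 g/mol.
Mass from N: 1 × 14.007 = 14.007 g/mol.
%N = 14.007 / 127.099 × 100 = 11.02%.

11.02%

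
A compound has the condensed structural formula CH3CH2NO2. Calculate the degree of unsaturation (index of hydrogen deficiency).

1

Element totals:
  C: 2
  H: 5
  N: 1
  O: 2
Molecular formula: C2H5NO2.
DoU = (2C + 2 + N − H − X) / 2 = (2·2 + 2 + 1 − 5 − 0) / 2 = 1.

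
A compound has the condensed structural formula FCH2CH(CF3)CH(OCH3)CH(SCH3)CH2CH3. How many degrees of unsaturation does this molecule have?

0

Element totals:
  C: 9
  H: 16
  F: 4
  O: 1
  S: 1
Molecular formula: C9H16F4OS.
DoU = (2C + 2 + N − H − X) / 2 = (2·9 + 2 + 0 − 16 − 4) / 2 = 0.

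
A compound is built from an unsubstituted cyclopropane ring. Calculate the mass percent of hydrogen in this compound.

Atom tally by fragment:
  cyclopropane ring core → C:3 H:6
Element totals:
  C: 3
  H: 6
Molecular formula: C3H6.
Molar mass = 42.081 g/mol.
Mass from H: 6 × 1.008 = 6.048 g/mol.
%H = 6.048 / 42.081 × 100 = 14.37%.

14.37%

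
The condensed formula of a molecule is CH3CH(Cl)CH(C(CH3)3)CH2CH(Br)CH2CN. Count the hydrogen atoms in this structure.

Atom tally by fragment:
  CH3 → C:1 H:3
  CH(Cl) → C:1 H:1 Cl:1
  CH(C(CH3)3) → C:5 H:10
  CH2 → C:1 H:2
  CH(Br) → C:1 H:1 Br:1
  CH2CN → C:2 H:2 N:1
Element totals:
  C: 11
  H: 19
  Br: 1
  Cl: 1
  N: 1

19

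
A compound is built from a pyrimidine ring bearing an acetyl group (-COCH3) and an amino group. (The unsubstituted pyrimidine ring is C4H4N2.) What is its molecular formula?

C6H7N3O

Atom tally by fragment:
  pyrimidine ring core → C:4 H:4 N:2
  (− 2 ring H displaced by substituents)
  + COCH3 → C:2 H:3 O:1
  + NH2 → N:1 H:2
Element totals:
  C: 6
  H: 7
  N: 3
  O: 1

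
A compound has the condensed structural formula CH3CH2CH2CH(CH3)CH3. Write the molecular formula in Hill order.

Atom tally by fragment:
  CH3 → C:1 H:3
  CH2 → C:1 H:2
  CH2 → C:1 H:2
  CH(CH3) → C:2 H:4
  CH3 → C:1 H:3
Element totals:
  C: 6
  H: 14

C6H14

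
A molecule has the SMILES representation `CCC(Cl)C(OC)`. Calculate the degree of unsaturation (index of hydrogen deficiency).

Atom tally by fragment:
  CH3 → C:1 H:3
  CH2 → C:1 H:2
  CH(Cl) → C:1 H:1 Cl:1
  CH2OCH3 → C:2 H:5 O:1
Element totals:
  C: 5
  H: 11
  Cl: 1
  O: 1
Molecular formula: C5H11ClO.
DoU = (2C + 2 + N − H − X) / 2 = (2·5 + 2 + 0 − 11 − 1) / 2 = 0.

0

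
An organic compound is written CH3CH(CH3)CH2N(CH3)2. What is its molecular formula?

Atom tally by fragment:
  CH3 → C:1 H:3
  CH(CH3) → C:2 H:4
  CH2N(CH3)2 → C:3 H:8 N:1
Element totals:
  C: 6
  H: 15
  N: 1

C6H15N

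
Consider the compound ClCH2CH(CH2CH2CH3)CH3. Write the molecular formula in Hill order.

C6H13Cl

Atom tally by fragment:
  ClCH2 → C:1 H:2 Cl:1
  CH(CH2CH2CH3) → C:4 H:8
  CH3 → C:1 H:3
Element totals:
  C: 6
  H: 13
  Cl: 1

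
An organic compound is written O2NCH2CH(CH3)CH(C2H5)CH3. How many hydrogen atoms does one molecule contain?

15

Atom tally by fragment:
  O2NCH2 → C:1 H:2 N:1 O:2
  CH(CH3) → C:2 H:4
  CH(C2H5) → C:3 H:6
  CH3 → C:1 H:3
Element totals:
  C: 7
  H: 15
  N: 1
  O: 2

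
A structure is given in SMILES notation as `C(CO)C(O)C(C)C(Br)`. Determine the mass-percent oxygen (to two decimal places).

16.24%

Atom tally by fragment:
  HOCH2CH2 → C:2 H:5 O:1
  CH(OH) → C:1 H:2 O:1
  CH(CH3) → C:2 H:4
  CH2Br → C:1 H:2 Br:1
Element totals:
  C: 6
  H: 13
  Br: 1
  O: 2
Molecular formula: C6H13BrO2.
Molar mass = 197.072 g/mol.
Mass from O: 2 × 15.999 = 31.998 g/mol.
%O = 31.998 / 197.072 × 100 = 16.24%.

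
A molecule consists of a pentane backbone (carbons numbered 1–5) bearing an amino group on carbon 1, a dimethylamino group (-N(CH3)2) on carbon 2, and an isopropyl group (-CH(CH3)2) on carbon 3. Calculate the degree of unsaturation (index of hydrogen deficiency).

0

Atom tally by fragment:
  H2NCH2 → C:1 H:4 N:1
  CH(N(CH3)2) → C:3 H:7 N:1
  CH(CH(CH3)2) → C:4 H:8
  CH2 → C:1 H:2
  CH3 → C:1 H:3
Element totals:
  C: 10
  H: 24
  N: 2
Molecular formula: C10H24N2.
DoU = (2C + 2 + N − H − X) / 2 = (2·10 + 2 + 2 − 24 − 0) / 2 = 0.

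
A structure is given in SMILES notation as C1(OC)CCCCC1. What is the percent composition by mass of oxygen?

14.01%

Atom tally by fragment:
  cyclohexane ring core → C:6 H:12
  (− 1 ring H displaced by substituents)
  + OCH3 → C:1 H:3 O:1
Element totals:
  C: 7
  H: 14
  O: 1
Molecular formula: C7H14O.
Molar mass = 114.188 g/mol.
Mass from O: 1 × 15.999 = 15.999 g/mol.
%O = 15.999 / 114.188 × 100 = 14.01%.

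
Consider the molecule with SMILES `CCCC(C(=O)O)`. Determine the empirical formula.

C5H10O2

Atom tally by fragment:
  CH3 → C:1 H:3
  CH2 → C:1 H:2
  CH2 → C:1 H:2
  CH2COOH → C:2 H:3 O:2
Element totals:
  C: 5
  H: 10
  O: 2
Molecular formula: C5H10O2.
gcd of subscripts (5, 10, 2) = 1, so the empirical formula equals the molecular formula.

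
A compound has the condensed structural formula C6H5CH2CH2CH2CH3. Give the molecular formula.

C10H14

Atom tally by fragment:
  C6H5CH2 → C:7 H:7
  CH2 → C:1 H:2
  CH2 → C:1 H:2
  CH3 → C:1 H:3
Element totals:
  C: 10
  H: 14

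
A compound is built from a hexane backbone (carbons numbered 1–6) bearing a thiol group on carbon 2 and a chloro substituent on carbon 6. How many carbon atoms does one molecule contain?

6

Atom tally by fragment:
  CH3 → C:1 H:3
  CH(SH) → C:1 H:2 S:1
  CH2 → C:1 H:2
  CH2 → C:1 H:2
  CH2 → C:1 H:2
  CH2Cl → C:1 H:2 Cl:1
Element totals:
  C: 6
  H: 13
  Cl: 1
  S: 1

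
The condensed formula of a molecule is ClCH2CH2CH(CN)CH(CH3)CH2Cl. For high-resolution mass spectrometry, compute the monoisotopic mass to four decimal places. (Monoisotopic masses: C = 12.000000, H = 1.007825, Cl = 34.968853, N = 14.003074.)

179.0269

Atom tally by fragment:
  ClCH2 → C:1 H:2 Cl:1
  CH2 → C:1 H:2
  CH(CN) → C:2 H:1 N:1
  CH(CH3) → C:2 H:4
  CH2Cl → C:1 H:2 Cl:1
Element totals:
  C: 7
  H: 11
  Cl: 2
  N: 1
Molecular formula: C7H11Cl2N.
  M = 7(12.0) + 11(1.007825) + 2(34.968853) + 14.003074
    = 84.000000 + 11.086075 + 69.937706 + 14.003074 = 179.026855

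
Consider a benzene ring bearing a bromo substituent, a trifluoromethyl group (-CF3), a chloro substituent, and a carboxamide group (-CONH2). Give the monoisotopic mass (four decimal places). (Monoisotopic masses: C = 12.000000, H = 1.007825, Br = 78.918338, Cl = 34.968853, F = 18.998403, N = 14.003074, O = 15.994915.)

Atom tally by fragment:
  benzene ring core → C:6 H:6
  (− 4 ring H displaced by substituents)
  + Br → Br:1
  + CF3 → C:1 F:3
  + Cl → Cl:1
  + CONH2 → C:1 H:2 O:1 N:1
Element totals:
  C: 8
  H: 4
  Br: 1
  Cl: 1
  F: 3
  N: 1
  O: 1
Molecular formula: C8H4BrClF3NO.
  M = 8(12.0) + 4(1.007825) + 78.918338 + 34.968853 + 3(18.998403) + 14.003074 + 15.994915
    = 96.000000 + 4.031300 + 78.918338 + 34.968853 + 56.995209 + 14.003074 + 15.994915 = 300.911689

300.9117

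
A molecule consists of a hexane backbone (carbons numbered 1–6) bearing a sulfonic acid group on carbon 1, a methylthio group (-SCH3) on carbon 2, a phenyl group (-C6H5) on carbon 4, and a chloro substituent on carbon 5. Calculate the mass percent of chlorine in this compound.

10.98%

Atom tally by fragment:
  HO3SCH2 → C:1 H:3 S:1 O:3
  CH(SCH3) → C:2 H:4 S:1
  CH2 → C:1 H:2
  CH(C6H5) → C:7 H:6
  CH(Cl) → C:1 H:1 Cl:1
  CH3 → C:1 H:3
Element totals:
  C: 13
  H: 19
  Cl: 1
  O: 3
  S: 2
Molecular formula: C13H19ClO3S2.
Molar mass = 322.862 g/mol.
Mass from Cl: 1 × 35.45 = 35.450 g/mol.
%Cl = 35.450 / 322.862 × 100 = 10.98%.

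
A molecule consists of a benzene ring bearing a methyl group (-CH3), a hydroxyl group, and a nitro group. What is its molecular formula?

Atom tally by fragment:
  benzene ring core → C:6 H:6
  (− 3 ring H displaced by substituents)
  + CH3 → C:1 H:3
  + OH → O:1 H:1
  + NO2 → N:1 O:2
Element totals:
  C: 7
  H: 7
  N: 1
  O: 3

C7H7NO3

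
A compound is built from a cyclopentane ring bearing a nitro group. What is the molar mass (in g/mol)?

115.13 g/mol

Atom tally by fragment:
  cyclopentane ring core → C:5 H:10
  (− 1 ring H displaced by substituents)
  + NO2 → N:1 O:2
Element totals:
  C: 5
  H: 9
  N: 1
  O: 2
Molecular formula: C5H9NO2.
  M = 5(12.011) + 9(1.008) + 14.007 + 2(15.999)
    = 60.055 + 9.072 + 14.007 + 31.998 = 115.132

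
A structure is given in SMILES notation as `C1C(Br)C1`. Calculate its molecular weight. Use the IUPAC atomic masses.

Atom tally by fragment:
  cyclopropane ring core → C:3 H:6
  (− 1 ring H displaced by substituents)
  + Br → Br:1
Element totals:
  C: 3
  H: 5
  Br: 1
Molecular formula: C3H5Br.
  M = 3(12.011) + 5(1.008) + 79.904
    = 36.033 + 5.040 + 79.904 = 120.977

120.98 g/mol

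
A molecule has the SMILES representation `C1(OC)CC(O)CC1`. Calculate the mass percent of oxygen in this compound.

Atom tally by fragment:
  cyclopentane ring core → C:5 H:10
  (− 2 ring H displaced by substituents)
  + OCH3 → C:1 H:3 O:1
  + OH → O:1 H:1
Element totals:
  C: 6
  H: 12
  O: 2
Molecular formula: C6H12O2.
Molar mass = 116.160 g/mol.
Mass from O: 2 × 15.999 = 31.998 g/mol.
%O = 31.998 / 116.160 × 100 = 27.55%.

27.55%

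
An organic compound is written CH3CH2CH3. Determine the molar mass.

44.10 g/mol

Atom tally by fragment:
  CH3 → C:1 H:3
  CH2 → C:1 H:2
  CH3 → C:1 H:3
Element totals:
  C: 3
  H: 8
Molecular formula: C3H8.
  M = 3(12.011) + 8(1.008)
    = 36.033 + 8.064 = 44.097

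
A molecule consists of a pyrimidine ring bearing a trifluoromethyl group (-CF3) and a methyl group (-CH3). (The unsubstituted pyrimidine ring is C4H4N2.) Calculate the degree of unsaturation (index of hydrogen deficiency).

4

Atom tally by fragment:
  pyrimidine ring core → C:4 H:4 N:2
  (− 2 ring H displaced by substituents)
  + CF3 → C:1 F:3
  + CH3 → C:1 H:3
Element totals:
  C: 6
  H: 5
  F: 3
  N: 2
Molecular formula: C6H5F3N2.
DoU = (2C + 2 + N − H − X) / 2 = (2·6 + 2 + 2 − 5 − 3) / 2 = 4.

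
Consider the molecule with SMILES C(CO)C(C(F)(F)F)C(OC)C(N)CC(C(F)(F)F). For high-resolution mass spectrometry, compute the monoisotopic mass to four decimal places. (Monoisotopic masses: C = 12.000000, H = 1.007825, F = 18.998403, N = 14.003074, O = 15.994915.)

297.1163

Atom tally by fragment:
  HOCH2CH2 → C:2 H:5 O:1
  CH(CF3) → C:2 H:1 F:3
  CH(OCH3) → C:2 H:4 O:1
  CH(NH2) → C:1 H:3 N:1
  CH2 → C:1 H:2
  CH2CF3 → C:2 H:2 F:3
Element totals:
  C: 10
  H: 17
  F: 6
  N: 1
  O: 2
Molecular formula: C10H17F6NO2.
  M = 10(12.0) + 17(1.007825) + 6(18.998403) + 14.003074 + 2(15.994915)
    = 120.000000 + 17.133025 + 113.990418 + 14.003074 + 31.989830 = 297.116347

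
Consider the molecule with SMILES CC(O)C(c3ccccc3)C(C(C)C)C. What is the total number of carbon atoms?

Atom tally by fragment:
  CH3 → C:1 H:3
  CH(OH) → C:1 H:2 O:1
  CH(C6H5) → C:7 H:6
  CH(CH(CH3)2) → C:4 H:8
  CH3 → C:1 H:3
Element totals:
  C: 14
  H: 22
  O: 1

14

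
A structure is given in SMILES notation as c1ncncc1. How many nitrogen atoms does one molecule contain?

Atom tally by fragment:
  pyrimidine ring core → C:4 H:4 N:2
Element totals:
  C: 4
  H: 4
  N: 2

2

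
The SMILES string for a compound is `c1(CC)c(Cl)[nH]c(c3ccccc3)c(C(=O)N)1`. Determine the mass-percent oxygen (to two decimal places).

Atom tally by fragment:
  pyrrole ring core → C:4 H:5 N:1
  (− 4 ring H displaced by substituents)
  + C2H5 → C:2 H:5
  + Cl → Cl:1
  + C6H5 → C:6 H:5
  + CONH2 → C:1 H:2 O:1 N:1
Element totals:
  C: 13
  H: 13
  Cl: 1
  N: 2
  O: 1
Molecular formula: C13H13ClN2O.
Molar mass = 248.710 g/mol.
Mass from O: 1 × 15.999 = 15.999 g/mol.
%O = 15.999 / 248.710 × 100 = 6.43%.

6.43%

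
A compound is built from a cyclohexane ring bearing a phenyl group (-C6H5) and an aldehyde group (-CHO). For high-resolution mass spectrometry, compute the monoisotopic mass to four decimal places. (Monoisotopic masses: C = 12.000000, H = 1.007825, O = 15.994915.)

Atom tally by fragment:
  cyclohexane ring core → C:6 H:12
  (− 2 ring H displaced by substituents)
  + C6H5 → C:6 H:5
  + CHO → C:1 H:1 O:1
Element totals:
  C: 13
  H: 16
  O: 1
Molecular formula: C13H16O.
  M = 13(12.0) + 16(1.007825) + 15.994915
    = 156.000000 + 16.125200 + 15.994915 = 188.120115

188.1201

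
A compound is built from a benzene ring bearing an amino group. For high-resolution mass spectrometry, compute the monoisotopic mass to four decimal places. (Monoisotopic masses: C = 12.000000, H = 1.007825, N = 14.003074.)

93.0578

Atom tally by fragment:
  benzene ring core → C:6 H:6
  (− 1 ring H displaced by substituents)
  + NH2 → N:1 H:2
Element totals:
  C: 6
  H: 7
  N: 1
Molecular formula: C6H7N.
  M = 6(12.0) + 7(1.007825) + 14.003074
    = 72.000000 + 7.054775 + 14.003074 = 93.057849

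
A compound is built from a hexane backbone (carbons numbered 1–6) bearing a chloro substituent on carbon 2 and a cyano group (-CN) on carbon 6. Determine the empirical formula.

Atom tally by fragment:
  CH3 → C:1 H:3
  CH(Cl) → C:1 H:1 Cl:1
  CH2 → C:1 H:2
  CH2 → C:1 H:2
  CH2 → C:1 H:2
  CH2CN → C:2 H:2 N:1
Element totals:
  C: 7
  H: 12
  Cl: 1
  N: 1
Molecular formula: C7H12ClN.
gcd of subscripts (7, 1, 12, 1) = 1, so the empirical formula equals the molecular formula.

C7H12ClN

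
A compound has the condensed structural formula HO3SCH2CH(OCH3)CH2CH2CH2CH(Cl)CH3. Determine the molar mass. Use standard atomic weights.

Atom tally by fragment:
  HO3SCH2 → C:1 H:3 S:1 O:3
  CH(OCH3) → C:2 H:4 O:1
  CH2 → C:1 H:2
  CH2 → C:1 H:2
  CH2 → C:1 H:2
  CH(Cl) → C:1 H:1 Cl:1
  CH3 → C:1 H:3
Element totals:
  C: 8
  H: 17
  Cl: 1
  O: 4
  S: 1
Molecular formula: C8H17ClO4S.
  M = 8(12.011) + 17(1.008) + 35.45 + 4(15.999) + 32.06
    = 96.088 + 17.136 + 35.450 + 63.996 + 32.060 = 244.730

244.73 g/mol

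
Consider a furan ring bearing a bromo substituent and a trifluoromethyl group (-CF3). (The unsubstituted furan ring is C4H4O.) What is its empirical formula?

C5H2BrF3O

Atom tally by fragment:
  furan ring core → C:4 H:4 O:1
  (− 2 ring H displaced by substituents)
  + Br → Br:1
  + CF3 → C:1 F:3
Element totals:
  C: 5
  H: 2
  Br: 1
  F: 3
  O: 1
Molecular formula: C5H2BrF3O.
gcd of subscripts (1, 5, 3, 2, 1) = 1, so the empirical formula equals the molecular formula.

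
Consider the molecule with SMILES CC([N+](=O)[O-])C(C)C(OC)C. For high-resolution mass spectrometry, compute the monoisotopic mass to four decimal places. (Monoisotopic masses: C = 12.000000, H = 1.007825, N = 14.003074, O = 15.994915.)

161.1052

Atom tally by fragment:
  CH3 → C:1 H:3
  CH(NO2) → C:1 H:1 N:1 O:2
  CH(CH3) → C:2 H:4
  CH(OCH3) → C:2 H:4 O:1
  CH3 → C:1 H:3
Element totals:
  C: 7
  H: 15
  N: 1
  O: 3
Molecular formula: C7H15NO3.
  M = 7(12.0) + 15(1.007825) + 14.003074 + 3(15.994915)
    = 84.000000 + 15.117375 + 14.003074 + 47.984745 = 161.105194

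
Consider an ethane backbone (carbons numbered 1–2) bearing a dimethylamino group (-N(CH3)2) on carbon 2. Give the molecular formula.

Atom tally by fragment:
  CH3 → C:1 H:3
  CH2N(CH3)2 → C:3 H:8 N:1
Element totals:
  C: 4
  H: 11
  N: 1

C4H11N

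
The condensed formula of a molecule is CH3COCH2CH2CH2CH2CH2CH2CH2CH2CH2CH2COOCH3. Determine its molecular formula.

C14H26O3

Atom tally by fragment:
  CH3COCH2 → C:3 H:5 O:1
  CH2 → C:1 H:2
  CH2 → C:1 H:2
  CH2 → C:1 H:2
  CH2 → C:1 H:2
  CH2 → C:1 H:2
  CH2 → C:1 H:2
  CH2 → C:1 H:2
  CH2 → C:1 H:2
  CH2COOCH3 → C:3 H:5 O:2
Element totals:
  C: 14
  H: 26
  O: 3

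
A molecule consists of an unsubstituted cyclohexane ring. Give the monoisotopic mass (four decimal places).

84.0939

Atom tally by fragment:
  cyclohexane ring core → C:6 H:12
Element totals:
  C: 6
  H: 12
Molecular formula: C6H12.
  M = 6(12.0) + 12(1.007825)
    = 72.000000 + 12.093900 = 84.093900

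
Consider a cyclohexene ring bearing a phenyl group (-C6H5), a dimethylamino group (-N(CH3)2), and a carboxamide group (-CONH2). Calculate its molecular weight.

244.34 g/mol

Atom tally by fragment:
  cyclohexene ring core → C:6 H:10
  (− 3 ring H displaced by substituents)
  + C6H5 → C:6 H:5
  + N(CH3)2 → N:1 C:2 H:6
  + CONH2 → C:1 H:2 O:1 N:1
Element totals:
  C: 15
  H: 20
  N: 2
  O: 1
Molecular formula: C15H20N2O.
  M = 15(12.011) + 20(1.008) + 2(14.007) + 15.999
    = 180.165 + 20.160 + 28.014 + 15.999 = 244.338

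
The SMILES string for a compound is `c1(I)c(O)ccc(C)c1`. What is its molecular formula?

Atom tally by fragment:
  benzene ring core → C:6 H:6
  (− 3 ring H displaced by substituents)
  + I → I:1
  + OH → O:1 H:1
  + CH3 → C:1 H:3
Element totals:
  C: 7
  H: 7
  I: 1
  O: 1

C7H7IO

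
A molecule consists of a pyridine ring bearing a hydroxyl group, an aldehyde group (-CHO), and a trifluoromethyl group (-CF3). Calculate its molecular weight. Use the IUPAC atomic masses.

191.11 g/mol

Atom tally by fragment:
  pyridine ring core → C:5 H:5 N:1
  (− 3 ring H displaced by substituents)
  + OH → O:1 H:1
  + CHO → C:1 H:1 O:1
  + CF3 → C:1 F:3
Element totals:
  C: 7
  H: 4
  F: 3
  N: 1
  O: 2
Molecular formula: C7H4F3NO2.
  M = 7(12.011) + 4(1.008) + 3(18.998) + 14.007 + 2(15.999)
    = 84.077 + 4.032 + 56.994 + 14.007 + 31.998 = 191.108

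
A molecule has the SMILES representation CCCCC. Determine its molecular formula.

Atom tally by fragment:
  CH3 → C:1 H:3
  CH2 → C:1 H:2
  CH2 → C:1 H:2
  CH2 → C:1 H:2
  CH3 → C:1 H:3
Element totals:
  C: 5
  H: 12

C5H12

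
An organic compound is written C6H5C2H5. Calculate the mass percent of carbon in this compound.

90.51%

Atom tally by fragment:
  benzene ring core → C:6 H:6
  (− 1 ring H displaced by substituents)
  + C2H5 → C:2 H:5
Element totals:
  C: 8
  H: 10
Molecular formula: C8H10.
Molar mass = 106.168 g/mol.
Mass from C: 8 × 12.011 = 96.088 g/mol.
%C = 96.088 / 106.168 × 100 = 90.51%.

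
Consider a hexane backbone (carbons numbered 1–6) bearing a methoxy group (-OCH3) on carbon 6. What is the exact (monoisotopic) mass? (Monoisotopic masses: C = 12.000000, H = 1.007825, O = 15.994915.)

Atom tally by fragment:
  CH3 → C:1 H:3
  CH2 → C:1 H:2
  CH2 → C:1 H:2
  CH2 → C:1 H:2
  CH2 → C:1 H:2
  CH2OCH3 → C:2 H:5 O:1
Element totals:
  C: 7
  H: 16
  O: 1
Molecular formula: C7H16O.
  M = 7(12.0) + 16(1.007825) + 15.994915
    = 84.000000 + 16.125200 + 15.994915 = 116.120115

116.1201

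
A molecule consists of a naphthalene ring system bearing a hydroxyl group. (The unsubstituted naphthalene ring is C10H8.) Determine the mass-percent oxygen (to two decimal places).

Atom tally by fragment:
  naphthalene ring system core → C:10 H:8
  (− 1 ring H displaced by substituents)
  + OH → O:1 H:1
Element totals:
  C: 10
  H: 8
  O: 1
Molecular formula: C10H8O.
Molar mass = 144.173 g/mol.
Mass from O: 1 × 15.999 = 15.999 g/mol.
%O = 15.999 / 144.173 × 100 = 11.10%.

11.10%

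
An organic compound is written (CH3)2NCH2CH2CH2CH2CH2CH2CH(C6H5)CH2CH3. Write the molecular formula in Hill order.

Atom tally by fragment:
  (CH3)2NCH2 → C:3 H:8 N:1
  CH2 → C:1 H:2
  CH2 → C:1 H:2
  CH2 → C:1 H:2
  CH2 → C:1 H:2
  CH2 → C:1 H:2
  CH(C6H5) → C:7 H:6
  CH2 → C:1 H:2
  CH3 → C:1 H:3
Element totals:
  C: 17
  H: 29
  N: 1

C17H29N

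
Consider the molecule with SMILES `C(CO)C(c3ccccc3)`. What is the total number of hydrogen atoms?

12

Atom tally by fragment:
  HOCH2CH2 → C:2 H:5 O:1
  CH2C6H5 → C:7 H:7
Element totals:
  C: 9
  H: 12
  O: 1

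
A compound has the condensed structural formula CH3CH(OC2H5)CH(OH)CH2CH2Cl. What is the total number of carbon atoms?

7

Atom tally by fragment:
  CH3 → C:1 H:3
  CH(OC2H5) → C:3 H:6 O:1
  CH(OH) → C:1 H:2 O:1
  CH2 → C:1 H:2
  CH2Cl → C:1 H:2 Cl:1
Element totals:
  C: 7
  H: 15
  Cl: 1
  O: 2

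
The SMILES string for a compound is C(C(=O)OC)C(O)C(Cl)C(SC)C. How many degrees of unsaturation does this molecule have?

Atom tally by fragment:
  CH3OOCCH2 → C:3 H:5 O:2
  CH(OH) → C:1 H:2 O:1
  CH(Cl) → C:1 H:1 Cl:1
  CH(SCH3) → C:2 H:4 S:1
  CH3 → C:1 H:3
Element totals:
  C: 8
  H: 15
  Cl: 1
  O: 3
  S: 1
Molecular formula: C8H15ClO3S.
DoU = (2C + 2 + N − H − X) / 2 = (2·8 + 2 + 0 − 15 − 1) / 2 = 1.

1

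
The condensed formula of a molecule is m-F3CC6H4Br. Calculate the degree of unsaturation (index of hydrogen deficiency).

4

Element totals:
  C: 7
  H: 4
  Br: 1
  F: 3
Molecular formula: C7H4BrF3.
DoU = (2C + 2 + N − H − X) / 2 = (2·7 + 2 + 0 − 4 − 4) / 2 = 4.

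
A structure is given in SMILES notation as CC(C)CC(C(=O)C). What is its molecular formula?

C7H14O

Atom tally by fragment:
  CH3 → C:1 H:3
  CH(CH3) → C:2 H:4
  CH2 → C:1 H:2
  CH2COCH3 → C:3 H:5 O:1
Element totals:
  C: 7
  H: 14
  O: 1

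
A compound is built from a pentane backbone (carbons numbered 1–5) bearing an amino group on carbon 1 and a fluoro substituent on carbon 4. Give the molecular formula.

Atom tally by fragment:
  H2NCH2 → C:1 H:4 N:1
  CH2 → C:1 H:2
  CH2 → C:1 H:2
  CH(F) → C:1 H:1 F:1
  CH3 → C:1 H:3
Element totals:
  C: 5
  H: 12
  F: 1
  N: 1

C5H12FN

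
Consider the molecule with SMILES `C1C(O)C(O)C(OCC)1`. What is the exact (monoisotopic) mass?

Atom tally by fragment:
  cyclobutane ring core → C:4 H:8
  (− 3 ring H displaced by substituents)
  + OH → O:1 H:1
  + OH → O:1 H:1
  + OC2H5 → C:2 H:5 O:1
Element totals:
  C: 6
  H: 12
  O: 3
Molecular formula: C6H12O3.
  M = 6(12.0) + 12(1.007825) + 3(15.994915)
    = 72.000000 + 12.093900 + 47.984745 = 132.078645

132.0786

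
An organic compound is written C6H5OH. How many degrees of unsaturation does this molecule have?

4

Atom tally by fragment:
  benzene ring core → C:6 H:6
  (− 1 ring H displaced by substituents)
  + OH → O:1 H:1
Element totals:
  C: 6
  H: 6
  O: 1
Molecular formula: C6H6O.
DoU = (2C + 2 + N − H − X) / 2 = (2·6 + 2 + 0 − 6 − 0) / 2 = 4.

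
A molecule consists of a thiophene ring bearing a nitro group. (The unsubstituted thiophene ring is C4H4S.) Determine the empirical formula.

C4H3NO2S

Atom tally by fragment:
  thiophene ring core → C:4 H:4 S:1
  (− 1 ring H displaced by substituents)
  + NO2 → N:1 O:2
Element totals:
  C: 4
  H: 3
  N: 1
  O: 2
  S: 1
Molecular formula: C4H3NO2S.
gcd of subscripts (4, 3, 1, 2, 1) = 1, so the empirical formula equals the molecular formula.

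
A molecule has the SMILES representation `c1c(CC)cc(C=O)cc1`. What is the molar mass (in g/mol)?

Atom tally by fragment:
  benzene ring core → C:6 H:6
  (− 2 ring H displaced by substituents)
  + C2H5 → C:2 H:5
  + CHO → C:1 H:1 O:1
Element totals:
  C: 9
  H: 10
  O: 1
Molecular formula: C9H10O.
  M = 9(12.011) + 10(1.008) + 15.999
    = 108.099 + 10.080 + 15.999 = 134.178

134.18 g/mol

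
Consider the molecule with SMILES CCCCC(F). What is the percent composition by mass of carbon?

66.62%

Atom tally by fragment:
  CH3 → C:1 H:3
  CH2 → C:1 H:2
  CH2 → C:1 H:2
  CH2 → C:1 H:2
  CH2F → C:1 H:2 F:1
Element totals:
  C: 5
  H: 11
  F: 1
Molecular formula: C5H11F.
Molar mass = 90.141 g/mol.
Mass from C: 5 × 12.011 = 60.055 g/mol.
%C = 60.055 / 90.141 × 100 = 66.62%.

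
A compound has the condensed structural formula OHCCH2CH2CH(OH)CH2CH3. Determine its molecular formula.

C6H12O2

Element totals:
  C: 6
  H: 12
  O: 2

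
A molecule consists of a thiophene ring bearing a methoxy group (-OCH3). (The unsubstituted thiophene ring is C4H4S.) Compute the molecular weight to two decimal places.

114.16 g/mol

Atom tally by fragment:
  thiophene ring core → C:4 H:4 S:1
  (− 1 ring H displaced by substituents)
  + OCH3 → C:1 H:3 O:1
Element totals:
  C: 5
  H: 6
  O: 1
  S: 1
Molecular formula: C5H6OS.
  M = 5(12.011) + 6(1.008) + 15.999 + 32.06
    = 60.055 + 6.048 + 15.999 + 32.060 = 114.162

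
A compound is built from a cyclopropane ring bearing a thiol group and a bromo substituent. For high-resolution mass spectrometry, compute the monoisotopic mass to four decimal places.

Atom tally by fragment:
  cyclopropane ring core → C:3 H:6
  (− 2 ring H displaced by substituents)
  + SH → S:1 H:1
  + Br → Br:1
Element totals:
  C: 3
  H: 5
  Br: 1
  S: 1
Molecular formula: C3H5BrS.
  M = 3(12.0) + 5(1.007825) + 78.918338 + 31.972071
    = 36.000000 + 5.039125 + 78.918338 + 31.972071 = 151.929534

151.9295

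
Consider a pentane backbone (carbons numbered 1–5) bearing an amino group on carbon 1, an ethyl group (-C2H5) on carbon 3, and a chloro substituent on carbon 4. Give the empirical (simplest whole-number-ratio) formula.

Atom tally by fragment:
  H2NCH2 → C:1 H:4 N:1
  CH2 → C:1 H:2
  CH(C2H5) → C:3 H:6
  CH(Cl) → C:1 H:1 Cl:1
  CH3 → C:1 H:3
Element totals:
  C: 7
  H: 16
  Cl: 1
  N: 1
Molecular formula: C7H16ClN.
gcd of subscripts (7, 1, 16, 1) = 1, so the empirical formula equals the molecular formula.

C7H16ClN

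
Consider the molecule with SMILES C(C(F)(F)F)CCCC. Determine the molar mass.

Atom tally by fragment:
  F3CCH2 → C:2 H:2 F:3
  CH2 → C:1 H:2
  CH2 → C:1 H:2
  CH2 → C:1 H:2
  CH3 → C:1 H:3
Element totals:
  C: 6
  H: 11
  F: 3
Molecular formula: C6H11F3.
  M = 6(12.011) + 11(1.008) + 3(18.998)
    = 72.066 + 11.088 + 56.994 = 140.148

140.15 g/mol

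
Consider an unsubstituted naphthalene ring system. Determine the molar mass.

128.17 g/mol

Atom tally by fragment:
  naphthalene ring system core → C:10 H:8
Element totals:
  C: 10
  H: 8
Molecular formula: C10H8.
  M = 10(12.011) + 8(1.008)
    = 120.110 + 8.064 = 128.174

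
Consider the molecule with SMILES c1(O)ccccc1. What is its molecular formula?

Atom tally by fragment:
  benzene ring core → C:6 H:6
  (− 1 ring H displaced by substituents)
  + OH → O:1 H:1
Element totals:
  C: 6
  H: 6
  O: 1

C6H6O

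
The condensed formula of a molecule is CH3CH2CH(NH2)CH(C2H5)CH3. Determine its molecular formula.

Atom tally by fragment:
  CH3 → C:1 H:3
  CH2 → C:1 H:2
  CH(NH2) → C:1 H:3 N:1
  CH(C2H5) → C:3 H:6
  CH3 → C:1 H:3
Element totals:
  C: 7
  H: 17
  N: 1

C7H17N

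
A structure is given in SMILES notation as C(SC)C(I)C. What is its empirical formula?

C4H9IS

Atom tally by fragment:
  CH3SCH2 → C:2 H:5 S:1
  CH(I) → C:1 H:1 I:1
  CH3 → C:1 H:3
Element totals:
  C: 4
  H: 9
  I: 1
  S: 1
Molecular formula: C4H9IS.
gcd of subscripts (4, 9, 1, 1) = 1, so the empirical formula equals the molecular formula.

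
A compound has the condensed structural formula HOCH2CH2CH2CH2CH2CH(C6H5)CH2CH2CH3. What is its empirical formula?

Atom tally by fragment:
  HOCH2 → C:1 H:3 O:1
  CH2 → C:1 H:2
  CH2 → C:1 H:2
  CH2 → C:1 H:2
  CH2 → C:1 H:2
  CH(C6H5) → C:7 H:6
  CH2 → C:1 H:2
  CH2 → C:1 H:2
  CH3 → C:1 H:3
Element totals:
  C: 15
  H: 24
  O: 1
Molecular formula: C15H24O.
gcd of subscripts (15, 24, 1) = 1, so the empirical formula equals the molecular formula.

C15H24O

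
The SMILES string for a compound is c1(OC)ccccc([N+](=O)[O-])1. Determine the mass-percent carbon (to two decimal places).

Atom tally by fragment:
  benzene ring core → C:6 H:6
  (− 2 ring H displaced by substituents)
  + OCH3 → C:1 H:3 O:1
  + NO2 → N:1 O:2
Element totals:
  C: 7
  H: 7
  N: 1
  O: 3
Molecular formula: C7H7NO3.
Molar mass = 153.137 g/mol.
Mass from C: 7 × 12.011 = 84.077 g/mol.
%C = 84.077 / 153.137 × 100 = 54.90%.

54.90%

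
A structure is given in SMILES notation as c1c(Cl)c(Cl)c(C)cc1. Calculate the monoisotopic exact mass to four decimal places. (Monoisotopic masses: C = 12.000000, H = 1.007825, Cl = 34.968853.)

Atom tally by fragment:
  benzene ring core → C:6 H:6
  (− 3 ring H displaced by substituents)
  + Cl → Cl:1
  + Cl → Cl:1
  + CH3 → C:1 H:3
Element totals:
  C: 7
  H: 6
  Cl: 2
Molecular formula: C7H6Cl2.
  M = 7(12.0) + 6(1.007825) + 2(34.968853)
    = 84.000000 + 6.046950 + 69.937706 = 159.984656

159.9847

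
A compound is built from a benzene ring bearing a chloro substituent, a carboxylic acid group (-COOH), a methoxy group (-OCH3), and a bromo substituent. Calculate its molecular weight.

Atom tally by fragment:
  benzene ring core → C:6 H:6
  (− 4 ring H displaced by substituents)
  + Cl → Cl:1
  + COOH → C:1 H:1 O:2
  + OCH3 → C:1 H:3 O:1
  + Br → Br:1
Element totals:
  C: 8
  H: 6
  Br: 1
  Cl: 1
  O: 3
Molecular formula: C8H6BrClO3.
  M = 8(12.011) + 6(1.008) + 79.904 + 35.45 + 3(15.999)
    = 96.088 + 6.048 + 79.904 + 35.450 + 47.997 = 265.487

265.49 g/mol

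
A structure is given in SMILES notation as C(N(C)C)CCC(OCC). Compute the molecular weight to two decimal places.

Atom tally by fragment:
  (CH3)2NCH2 → C:3 H:8 N:1
  CH2 → C:1 H:2
  CH2 → C:1 H:2
  CH2OC2H5 → C:3 H:7 O:1
Element totals:
  C: 8
  H: 19
  N: 1
  O: 1
Molecular formula: C8H19NO.
  M = 8(12.011) + 19(1.008) + 14.007 + 15.999
    = 96.088 + 19.152 + 14.007 + 15.999 = 145.246

145.25 g/mol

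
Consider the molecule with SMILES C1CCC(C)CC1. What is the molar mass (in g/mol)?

98.19 g/mol

Atom tally by fragment:
  cyclohexane ring core → C:6 H:12
  (− 1 ring H displaced by substituents)
  + CH3 → C:1 H:3
Element totals:
  C: 7
  H: 14
Molecular formula: C7H14.
  M = 7(12.011) + 14(1.008)
    = 84.077 + 14.112 = 98.189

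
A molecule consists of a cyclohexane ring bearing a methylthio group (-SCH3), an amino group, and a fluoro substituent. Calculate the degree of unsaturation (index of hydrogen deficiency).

1

Atom tally by fragment:
  cyclohexane ring core → C:6 H:12
  (− 3 ring H displaced by substituents)
  + SCH3 → C:1 H:3 S:1
  + NH2 → N:1 H:2
  + F → F:1
Element totals:
  C: 7
  H: 14
  F: 1
  N: 1
  S: 1
Molecular formula: C7H14FNS.
DoU = (2C + 2 + N − H − X) / 2 = (2·7 + 2 + 1 − 14 − 1) / 2 = 1.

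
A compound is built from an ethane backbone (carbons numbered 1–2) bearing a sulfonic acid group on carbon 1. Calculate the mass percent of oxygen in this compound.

43.58%

Atom tally by fragment:
  HO3SCH2 → C:1 H:3 S:1 O:3
  CH3 → C:1 H:3
Element totals:
  C: 2
  H: 6
  O: 3
  S: 1
Molecular formula: C2H6O3S.
Molar mass = 110.127 g/mol.
Mass from O: 3 × 15.999 = 47.997 g/mol.
%O = 47.997 / 110.127 × 100 = 43.58%.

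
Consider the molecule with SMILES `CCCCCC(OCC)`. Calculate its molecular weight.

Atom tally by fragment:
  CH3 → C:1 H:3
  CH2 → C:1 H:2
  CH2 → C:1 H:2
  CH2 → C:1 H:2
  CH2 → C:1 H:2
  CH2OC2H5 → C:3 H:7 O:1
Element totals:
  C: 8
  H: 18
  O: 1
Molecular formula: C8H18O.
  M = 8(12.011) + 18(1.008) + 15.999
    = 96.088 + 18.144 + 15.999 = 130.231

130.23 g/mol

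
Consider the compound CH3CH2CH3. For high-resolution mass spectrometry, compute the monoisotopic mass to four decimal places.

44.0626

Atom tally by fragment:
  CH3 → C:1 H:3
  CH2 → C:1 H:2
  CH3 → C:1 H:3
Element totals:
  C: 3
  H: 8
Molecular formula: C3H8.
  M = 3(12.0) + 8(1.007825)
    = 36.000000 + 8.062600 = 44.062600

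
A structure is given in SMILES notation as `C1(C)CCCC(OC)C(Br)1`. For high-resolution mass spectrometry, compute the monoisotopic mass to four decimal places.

Atom tally by fragment:
  cyclohexane ring core → C:6 H:12
  (− 3 ring H displaced by substituents)
  + CH3 → C:1 H:3
  + OCH3 → C:1 H:3 O:1
  + Br → Br:1
Element totals:
  C: 8
  H: 15
  Br: 1
  O: 1
Molecular formula: C8H15BrO.
  M = 8(12.0) + 15(1.007825) + 78.918338 + 15.994915
    = 96.000000 + 15.117375 + 78.918338 + 15.994915 = 206.030628

206.0306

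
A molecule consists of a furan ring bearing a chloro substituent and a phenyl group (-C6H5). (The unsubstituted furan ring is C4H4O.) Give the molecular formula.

C10H7ClO

Atom tally by fragment:
  furan ring core → C:4 H:4 O:1
  (− 2 ring H displaced by substituents)
  + Cl → Cl:1
  + C6H5 → C:6 H:5
Element totals:
  C: 10
  H: 7
  Cl: 1
  O: 1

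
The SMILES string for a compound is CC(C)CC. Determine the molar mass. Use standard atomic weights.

72.15 g/mol

Atom tally by fragment:
  CH3 → C:1 H:3
  CH(CH3) → C:2 H:4
  CH2 → C:1 H:2
  CH3 → C:1 H:3
Element totals:
  C: 5
  H: 12
Molecular formula: C5H12.
  M = 5(12.011) + 12(1.008)
    = 60.055 + 12.096 = 72.151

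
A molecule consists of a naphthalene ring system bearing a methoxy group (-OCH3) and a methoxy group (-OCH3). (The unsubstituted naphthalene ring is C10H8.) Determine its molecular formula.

C12H12O2

Atom tally by fragment:
  naphthalene ring system core → C:10 H:8
  (− 2 ring H displaced by substituents)
  + OCH3 → C:1 H:3 O:1
  + OCH3 → C:1 H:3 O:1
Element totals:
  C: 12
  H: 12
  O: 2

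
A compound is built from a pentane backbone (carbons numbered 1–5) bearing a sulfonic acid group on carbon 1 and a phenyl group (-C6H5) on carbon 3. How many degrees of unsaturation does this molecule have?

Atom tally by fragment:
  HO3SCH2 → C:1 H:3 S:1 O:3
  CH2 → C:1 H:2
  CH(C6H5) → C:7 H:6
  CH2 → C:1 H:2
  CH3 → C:1 H:3
Element totals:
  C: 11
  H: 16
  O: 3
  S: 1
Molecular formula: C11H16O3S.
DoU = (2C + 2 + N − H − X) / 2 = (2·11 + 2 + 0 − 16 − 0) / 2 = 4.

4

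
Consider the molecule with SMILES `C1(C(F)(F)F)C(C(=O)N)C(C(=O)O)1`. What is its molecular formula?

Atom tally by fragment:
  cyclopropane ring core → C:3 H:6
  (− 3 ring H displaced by substituents)
  + CF3 → C:1 F:3
  + CONH2 → C:1 H:2 O:1 N:1
  + COOH → C:1 H:1 O:2
Element totals:
  C: 6
  H: 6
  F: 3
  N: 1
  O: 3

C6H6F3NO3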